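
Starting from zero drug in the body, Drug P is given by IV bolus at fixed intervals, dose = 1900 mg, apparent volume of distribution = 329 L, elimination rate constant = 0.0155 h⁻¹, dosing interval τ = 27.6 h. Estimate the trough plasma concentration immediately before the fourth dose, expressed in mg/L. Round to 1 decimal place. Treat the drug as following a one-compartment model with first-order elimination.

C₀ per dose = Dose / Vd = 1900 / 329 = 5.775 mg/L
Fraction remaining after one interval: r = e^(−kτ) = e^(−0.01550 × 27.6) = 0.6519
Before dose 4, 3 doses have been given (aged 1τ, 2τ, 3τ).
C_trough = C₀ × (r + r² + … + r^3) = C₀ × r(1−r^3)/(1−r)
        = 5.775 × 0.6519 × (1 − 0.2770) / (1 − 0.6519) = 7.819 mg/L

7.8 mg/L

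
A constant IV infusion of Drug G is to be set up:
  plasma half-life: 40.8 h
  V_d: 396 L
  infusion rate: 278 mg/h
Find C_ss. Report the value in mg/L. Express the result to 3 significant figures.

41.3 mg/L

k = ln2 / t½ = 0.693147 / 40.8 = 0.01699 h⁻¹
CL = k × Vd = 0.01699 × 396 = 6.728 L/h
At steady state Css = R₀ / CL = 278 / 6.728 = 41.32 mg/L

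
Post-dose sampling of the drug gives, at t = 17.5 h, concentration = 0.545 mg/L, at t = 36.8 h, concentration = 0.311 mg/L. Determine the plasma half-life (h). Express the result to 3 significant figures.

k = ln(C₁/C₂) / (t₂ − t₁) = ln(0.545/0.311) / (36.8 − 17.5)
  = 0.5610 / 19.30 = 0.02907 h⁻¹
t½ = ln2 / k = 0.693147 / 0.02907 = 23.84 h

23.8 h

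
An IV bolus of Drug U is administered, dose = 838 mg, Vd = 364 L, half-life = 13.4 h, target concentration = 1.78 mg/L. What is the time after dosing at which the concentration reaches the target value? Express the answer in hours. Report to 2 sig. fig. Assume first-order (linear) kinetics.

C₀ = Dose / Vd = 838.0 / 364 = 2.302 mg/L
k = ln2 / t½ = 0.693147 / 13.4 = 0.05173 h⁻¹
t = ln(C₀ / C) / k = ln(2.302 / 1.78) / 0.05173
  = ln(1.293) / 0.05173 = 0.2570 / 0.05173 = 4.968 h

5.0 h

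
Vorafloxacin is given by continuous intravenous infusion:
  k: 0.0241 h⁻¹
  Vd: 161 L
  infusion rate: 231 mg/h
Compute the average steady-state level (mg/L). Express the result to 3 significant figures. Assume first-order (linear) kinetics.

CL = k × Vd = 0.02410 × 161 = 3.880 L/h
At steady state Css = R₀ / CL = 231 / 3.880 = 59.54 mg/L

59.5 mg/L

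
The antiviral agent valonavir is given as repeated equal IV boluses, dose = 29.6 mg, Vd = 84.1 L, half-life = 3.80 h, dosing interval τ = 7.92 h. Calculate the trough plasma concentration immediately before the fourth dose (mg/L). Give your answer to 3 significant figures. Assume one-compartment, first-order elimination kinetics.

0.107 mg/L

C₀ per dose = Dose / Vd = 29.6 / 84.1 = 0.3520 mg/L
k = ln2 / t½ = 0.693147 / 3.80 = 0.1824 h⁻¹
Fraction remaining after one interval: r = e^(−kτ) = e^(−0.1824 × 7.92) = 0.2358
Before dose 4, 3 doses have been given (aged 1τ, 2τ, 3τ).
C_trough = C₀ × (r + r² + … + r^3) = C₀ × r(1−r^3)/(1−r)
        = 0.3520 × 0.2358 × (1 − 0.01311) / (1 − 0.2358) = 0.1072 mg/L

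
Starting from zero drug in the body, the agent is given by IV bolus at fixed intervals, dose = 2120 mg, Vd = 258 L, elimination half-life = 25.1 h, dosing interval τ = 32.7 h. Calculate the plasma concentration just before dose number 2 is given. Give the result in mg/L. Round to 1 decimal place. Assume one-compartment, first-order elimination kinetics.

3.3 mg/L

C₀ per dose = Dose / Vd = 2120 / 258 = 8.217 mg/L
k = ln2 / t½ = 0.693147 / 25.1 = 0.02762 h⁻¹
Fraction remaining after one interval: r = e^(−kτ) = e^(−0.02762 × 32.7) = 0.4053
Before dose 2, 1 dose has been given (aged 1τ).
C_trough = C₀ × r = 8.217 × 0.4053 = 3.330 mg/L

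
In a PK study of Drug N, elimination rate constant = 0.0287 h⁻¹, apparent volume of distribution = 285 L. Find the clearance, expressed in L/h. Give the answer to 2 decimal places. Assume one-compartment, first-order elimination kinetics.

CL = k × Vd = 0.0287 × 285 = 8.180 L/h

8.18 L/h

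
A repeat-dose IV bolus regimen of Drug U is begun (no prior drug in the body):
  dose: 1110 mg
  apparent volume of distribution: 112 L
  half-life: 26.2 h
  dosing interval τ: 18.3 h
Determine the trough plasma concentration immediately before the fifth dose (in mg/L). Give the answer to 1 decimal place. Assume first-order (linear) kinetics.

13.6 mg/L

C₀ per dose = Dose / Vd = 1110 / 112 = 9.911 mg/L
k = ln2 / t½ = 0.693147 / 26.2 = 0.02646 h⁻¹
Fraction remaining after one interval: r = e^(−kτ) = e^(−0.02646 × 18.3) = 0.6162
Before dose 5, 4 doses have been given (aged 1τ, 2τ, 3τ, 4τ).
C_trough = C₀ × (r + r² + … + r^4) = C₀ × r(1−r^4)/(1−r)
        = 9.911 × 0.6162 × (1 − 0.1442) / (1 − 0.6162) = 13.62 mg/L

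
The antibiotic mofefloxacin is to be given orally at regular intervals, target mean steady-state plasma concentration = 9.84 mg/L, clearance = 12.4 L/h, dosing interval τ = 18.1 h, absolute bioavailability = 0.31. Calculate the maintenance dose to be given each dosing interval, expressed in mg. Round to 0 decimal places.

At steady state, F × (Dose/τ) = Css × CL.
Dose = Css × CL × τ / F = 9.84 × 12.40 × 18.1 / 0.31 = 7124 mg

7124 mg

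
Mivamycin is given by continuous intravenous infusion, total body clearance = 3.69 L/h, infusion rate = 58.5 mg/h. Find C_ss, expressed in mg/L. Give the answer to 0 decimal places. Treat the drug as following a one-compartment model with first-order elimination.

16 mg/L

At steady state Css = R₀ / CL = 58.5 / 3.690 = 15.85 mg/L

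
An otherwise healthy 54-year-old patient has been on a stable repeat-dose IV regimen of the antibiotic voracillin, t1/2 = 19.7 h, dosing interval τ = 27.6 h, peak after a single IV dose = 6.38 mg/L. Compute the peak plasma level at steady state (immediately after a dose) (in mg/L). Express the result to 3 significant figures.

10.3 mg/L

k = ln2 / t½ = 0.693147 / 19.7 = 0.03519 h⁻¹
e^(−kτ) = e^(−0.03519 × 27.6) = 0.3786
Accumulation ratio R = 1 / (1 − e^(−kτ)) = 1 / (1 − 0.3786) = 1.609
Steady-state peak = C₀ × R = 6.38 × 1.609 = 10.27 mg/L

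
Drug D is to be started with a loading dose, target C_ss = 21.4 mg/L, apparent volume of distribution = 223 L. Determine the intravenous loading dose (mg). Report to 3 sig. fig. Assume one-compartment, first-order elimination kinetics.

4770 mg

LD = Css × Vd = 21.4 × 223 = 4772 mg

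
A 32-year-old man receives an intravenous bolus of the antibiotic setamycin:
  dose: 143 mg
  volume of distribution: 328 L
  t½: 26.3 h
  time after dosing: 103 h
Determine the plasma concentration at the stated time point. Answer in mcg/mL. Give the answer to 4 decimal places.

C₀ = Dose / Vd = 143.0 / 328 = 0.4360 mg/L
k = ln2 / t½ = 0.693147 / 26.3 = 0.02636 h⁻¹
C = C₀ · e^(−k·t) = 0.4360 × e^(−0.02636 × 103)
  = 0.4360 × 0.06620 = 0.02886 mg/L
(0.02886 mg/L = 0.02886 mcg/mL)

0.0289 mcg/mL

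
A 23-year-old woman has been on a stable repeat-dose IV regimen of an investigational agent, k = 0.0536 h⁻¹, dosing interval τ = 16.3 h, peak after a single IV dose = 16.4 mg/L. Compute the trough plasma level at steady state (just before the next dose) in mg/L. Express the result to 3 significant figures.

e^(−kτ) = e^(−0.05360 × 16.3) = 0.4174
Accumulation ratio R = 1 / (1 − e^(−kτ)) = 1 / (1 − 0.4174) = 1.716
Steady-state trough = C₀ × R × e^(−kτ) = 16.4 × 1.716 × 0.4174 = 11.75 mg/L

11.8 mg/L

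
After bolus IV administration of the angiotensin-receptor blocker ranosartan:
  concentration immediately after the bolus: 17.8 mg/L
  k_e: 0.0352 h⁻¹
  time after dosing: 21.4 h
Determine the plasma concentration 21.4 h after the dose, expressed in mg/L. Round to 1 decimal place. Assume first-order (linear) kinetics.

C = C₀ · e^(−k·t) = 17.80 × e^(−0.03520 × 21.4)
  = 17.80 × 0.4708 = 8.380 mg/L

8.4 mg/L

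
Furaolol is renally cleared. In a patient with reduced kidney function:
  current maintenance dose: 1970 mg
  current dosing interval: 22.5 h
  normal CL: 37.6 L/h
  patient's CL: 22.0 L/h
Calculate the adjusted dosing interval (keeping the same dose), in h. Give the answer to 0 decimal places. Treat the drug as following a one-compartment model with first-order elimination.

To keep the same average steady-state level, dosing rate must scale with clearance.
CL ratio = 22.0 / 37.6 = 0.5851
New interval (same dose) = 22.5 / 0.5851 = 38.45 h

38 h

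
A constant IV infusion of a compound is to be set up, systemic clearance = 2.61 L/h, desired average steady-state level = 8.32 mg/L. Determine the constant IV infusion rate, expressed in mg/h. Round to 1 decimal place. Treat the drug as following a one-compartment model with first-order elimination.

At steady state, infusion rate R₀ = Css × CL = 8.32 × 2.610 = 21.72 mg/h

21.7 mg/h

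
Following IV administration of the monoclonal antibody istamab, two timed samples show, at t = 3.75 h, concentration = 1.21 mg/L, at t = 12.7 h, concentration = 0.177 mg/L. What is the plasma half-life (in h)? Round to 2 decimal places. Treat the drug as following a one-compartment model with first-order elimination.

3.23 h

k = ln(C₁/C₂) / (t₂ − t₁) = ln(1.21/0.177) / (12.7 − 3.75)
  = 1.922 / 8.950 = 0.2147 h⁻¹
t½ = ln2 / k = 0.693147 / 0.2147 = 3.228 h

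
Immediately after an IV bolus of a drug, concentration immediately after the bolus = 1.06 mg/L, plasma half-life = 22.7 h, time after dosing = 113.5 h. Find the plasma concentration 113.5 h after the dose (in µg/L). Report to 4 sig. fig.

k = ln2 / t½ = 0.693147 / 22.7 = 0.03054 h⁻¹
t / t½ = 113.5 / 22.7 = 5 half-lives
C = C₀ × (1/2)^5 = 1.060 × 0.03125 = 0.03313 mg/L
Convert: 0.03313 mg/L × 1000 = 33.13 µg/L

33.13 µg/L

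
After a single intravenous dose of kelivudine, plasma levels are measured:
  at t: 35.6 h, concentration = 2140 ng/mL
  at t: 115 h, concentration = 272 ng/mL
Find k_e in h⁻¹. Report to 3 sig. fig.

0.0260 h⁻¹

k = ln(C₁/C₂) / (t₂ − t₁) = ln(2140/272) / (115 − 35.6)
  = 2.063 / 79.40 = 0.02598 h⁻¹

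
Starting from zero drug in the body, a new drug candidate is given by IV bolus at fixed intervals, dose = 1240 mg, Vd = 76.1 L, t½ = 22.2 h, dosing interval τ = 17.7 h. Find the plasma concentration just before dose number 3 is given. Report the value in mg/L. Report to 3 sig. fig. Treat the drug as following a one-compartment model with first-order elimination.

C₀ per dose = Dose / Vd = 1240 / 76.1 = 16.29 mg/L
k = ln2 / t½ = 0.693147 / 22.2 = 0.03122 h⁻¹
Fraction remaining after one interval: r = e^(−kτ) = e^(−0.03122 × 17.7) = 0.5755
Before dose 3, 2 doses have been given (aged 1τ, 2τ).
C_trough = C₀ × (r + r²) = 16.29 × (0.5755 + 0.3312) = 14.77 mg/L

14.8 mg/L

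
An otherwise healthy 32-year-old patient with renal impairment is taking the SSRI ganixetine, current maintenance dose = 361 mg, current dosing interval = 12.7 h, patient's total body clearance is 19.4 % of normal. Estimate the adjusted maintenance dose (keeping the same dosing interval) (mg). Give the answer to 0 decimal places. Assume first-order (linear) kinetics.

70 mg

To keep the same average steady-state level, dosing rate must scale with clearance.
CL ratio = 19.4 / 100 = 0.1940
New dose (same interval) = 361 × 0.1940 = 70.03 mg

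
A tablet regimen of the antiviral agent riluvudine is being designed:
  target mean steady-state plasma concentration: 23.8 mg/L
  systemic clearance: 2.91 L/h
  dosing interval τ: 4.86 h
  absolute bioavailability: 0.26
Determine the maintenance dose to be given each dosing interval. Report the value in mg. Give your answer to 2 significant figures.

At steady state, F × (Dose/τ) = Css × CL.
Dose = Css × CL × τ / F = 23.8 × 2.910 × 4.86 / 0.26 = 1295 mg

1300 mg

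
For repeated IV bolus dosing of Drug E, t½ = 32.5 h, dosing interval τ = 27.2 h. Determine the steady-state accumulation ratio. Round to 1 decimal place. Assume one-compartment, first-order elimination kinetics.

2.3

k = ln2 / t½ = 0.693147 / 32.5 = 0.02133 h⁻¹
e^(−kτ) = e^(−0.02133 × 27.2) = 0.5598
Accumulation ratio R = 1 / (1 − e^(−kτ)) = 1 / (1 − 0.5598) = 2.272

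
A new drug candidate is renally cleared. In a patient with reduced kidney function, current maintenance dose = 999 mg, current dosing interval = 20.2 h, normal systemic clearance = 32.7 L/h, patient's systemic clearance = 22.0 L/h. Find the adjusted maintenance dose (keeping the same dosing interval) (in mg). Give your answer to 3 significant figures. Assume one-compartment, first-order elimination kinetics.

672 mg

To keep the same average steady-state level, dosing rate must scale with clearance.
CL ratio = 22.0 / 32.7 = 0.6728
New dose (same interval) = 999 × 0.6728 = 672.1 mg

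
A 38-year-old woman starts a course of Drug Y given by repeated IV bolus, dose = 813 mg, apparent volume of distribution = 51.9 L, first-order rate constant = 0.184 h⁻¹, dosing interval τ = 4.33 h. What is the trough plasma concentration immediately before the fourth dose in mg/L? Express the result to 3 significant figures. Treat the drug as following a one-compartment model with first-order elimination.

11.7 mg/L

C₀ per dose = Dose / Vd = 813 / 51.9 = 15.66 mg/L
Fraction remaining after one interval: r = e^(−kτ) = e^(−0.1840 × 4.33) = 0.4508
Before dose 4, 3 doses have been given (aged 1τ, 2τ, 3τ).
C_trough = C₀ × (r + r² + … + r^3) = C₀ × r(1−r^3)/(1−r)
        = 15.66 × 0.4508 × (1 − 0.09161) / (1 − 0.4508) = 11.68 mg/L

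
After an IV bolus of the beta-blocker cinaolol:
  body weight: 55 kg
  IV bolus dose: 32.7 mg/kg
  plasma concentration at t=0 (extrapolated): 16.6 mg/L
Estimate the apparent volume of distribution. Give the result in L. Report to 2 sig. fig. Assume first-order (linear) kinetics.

110 L

Dose = 32.7 × 55 = 1799 mg
Vd = Dose / C₀ = 1799 / 16.6 = 108.4 L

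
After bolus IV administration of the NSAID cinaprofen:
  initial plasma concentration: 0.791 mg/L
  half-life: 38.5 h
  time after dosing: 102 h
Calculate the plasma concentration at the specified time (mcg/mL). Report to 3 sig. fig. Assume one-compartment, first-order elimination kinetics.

0.126 mcg/mL

k = ln2 / t½ = 0.693147 / 38.5 = 0.01800 h⁻¹
C = C₀ · e^(−k·t) = 0.7910 × e^(−0.01800 × 102)
  = 0.7910 × 0.1595 = 0.1262 mg/L
(0.1262 mg/L = 0.1262 mcg/mL)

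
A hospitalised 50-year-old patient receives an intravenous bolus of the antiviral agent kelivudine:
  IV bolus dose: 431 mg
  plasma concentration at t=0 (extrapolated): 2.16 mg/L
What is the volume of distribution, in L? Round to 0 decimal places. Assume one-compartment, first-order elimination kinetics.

Vd = Dose / C₀ = 431.0 / 2.16 = 199.5 L

200 L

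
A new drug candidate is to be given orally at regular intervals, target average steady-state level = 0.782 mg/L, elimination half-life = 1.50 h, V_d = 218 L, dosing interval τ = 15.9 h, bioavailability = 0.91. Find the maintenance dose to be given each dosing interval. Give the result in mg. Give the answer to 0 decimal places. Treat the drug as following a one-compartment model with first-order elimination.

1376 mg

k = ln2 / t½ = 0.693147 / 1.50 = 0.4621 h⁻¹
CL = k × Vd = 0.4621 × 218 = 100.7 L/h
At steady state, F × (Dose/τ) = Css × CL.
Dose = Css × CL × τ / F = 0.782 × 100.7 × 15.9 / 0.91 = 1376 mg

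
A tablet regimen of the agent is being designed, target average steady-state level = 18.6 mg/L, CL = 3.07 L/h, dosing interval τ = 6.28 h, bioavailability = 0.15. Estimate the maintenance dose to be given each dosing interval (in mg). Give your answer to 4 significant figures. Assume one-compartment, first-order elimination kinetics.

2391 mg

At steady state, F × (Dose/τ) = Css × CL.
Dose = Css × CL × τ / F = 18.6 × 3.070 × 6.28 / 0.15 = 2391 mg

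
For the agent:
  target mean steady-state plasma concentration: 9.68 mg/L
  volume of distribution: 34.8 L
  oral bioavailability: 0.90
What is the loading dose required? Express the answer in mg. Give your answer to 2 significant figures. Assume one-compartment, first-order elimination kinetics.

LD = Css × Vd / F = 9.68 × 34.8 / 0.90 = 374.3 mg

370 mg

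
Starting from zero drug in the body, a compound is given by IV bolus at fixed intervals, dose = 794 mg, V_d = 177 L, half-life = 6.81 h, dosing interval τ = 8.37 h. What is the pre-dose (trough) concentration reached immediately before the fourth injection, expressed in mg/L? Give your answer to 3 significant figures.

C₀ per dose = Dose / Vd = 794 / 177 = 4.486 mg/L
k = ln2 / t½ = 0.693147 / 6.81 = 0.1018 h⁻¹
Fraction remaining after one interval: r = e^(−kτ) = e^(−0.1018 × 8.37) = 0.4265
Before dose 4, 3 doses have been given (aged 1τ, 2τ, 3τ).
C_trough = C₀ × (r + r² + … + r^3) = C₀ × r(1−r^3)/(1−r)
        = 4.486 × 0.4265 × (1 − 0.07758) / (1 − 0.4265) = 3.077 mg/L

3.08 mg/L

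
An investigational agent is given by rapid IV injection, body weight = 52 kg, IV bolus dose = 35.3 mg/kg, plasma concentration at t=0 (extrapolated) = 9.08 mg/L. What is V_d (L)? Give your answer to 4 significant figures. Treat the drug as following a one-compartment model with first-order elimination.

202.2 L

Dose = 35.3 × 52 = 1836 mg
Vd = Dose / C₀ = 1836 / 9.08 = 202.2 L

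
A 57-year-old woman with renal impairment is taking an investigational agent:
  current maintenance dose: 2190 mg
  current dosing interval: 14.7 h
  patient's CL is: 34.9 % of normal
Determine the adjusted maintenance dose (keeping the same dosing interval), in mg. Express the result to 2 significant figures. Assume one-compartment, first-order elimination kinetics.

To keep the same average steady-state level, dosing rate must scale with clearance.
CL ratio = 34.9 / 100 = 0.3490
New dose (same interval) = 2190 × 0.3490 = 764.3 mg

760 mg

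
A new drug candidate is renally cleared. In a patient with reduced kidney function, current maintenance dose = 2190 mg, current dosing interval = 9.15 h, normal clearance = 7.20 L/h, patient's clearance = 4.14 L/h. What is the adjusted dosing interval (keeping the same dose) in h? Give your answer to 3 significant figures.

To keep the same average steady-state level, dosing rate must scale with clearance.
CL ratio = 4.14 / 7.20 = 0.5750
New interval (same dose) = 9.15 / 0.5750 = 15.91 h

15.9 h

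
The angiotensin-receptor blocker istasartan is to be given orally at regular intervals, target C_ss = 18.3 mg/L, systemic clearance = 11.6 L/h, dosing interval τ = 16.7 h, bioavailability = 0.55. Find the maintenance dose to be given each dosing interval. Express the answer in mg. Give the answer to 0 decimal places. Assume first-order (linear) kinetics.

6446 mg

At steady state, F × (Dose/τ) = Css × CL.
Dose = Css × CL × τ / F = 18.3 × 11.60 × 16.7 / 0.55 = 6446 mg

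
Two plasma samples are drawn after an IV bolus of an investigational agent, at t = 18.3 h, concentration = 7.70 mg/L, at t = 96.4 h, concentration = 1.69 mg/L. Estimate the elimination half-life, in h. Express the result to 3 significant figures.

k = ln(C₁/C₂) / (t₂ − t₁) = ln(7.70/1.69) / (96.4 − 18.3)
  = 1.516 / 78.10 = 0.01941 h⁻¹
t½ = ln2 / k = 0.693147 / 0.01941 = 35.71 h

35.7 h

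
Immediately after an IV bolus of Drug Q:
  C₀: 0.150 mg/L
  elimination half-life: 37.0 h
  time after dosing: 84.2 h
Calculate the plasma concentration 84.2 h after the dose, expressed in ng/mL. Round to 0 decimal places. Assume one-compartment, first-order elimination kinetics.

31 ng/mL

k = ln2 / t½ = 0.693147 / 37.0 = 0.01873 h⁻¹
C = C₀ · e^(−k·t) = 0.1500 × e^(−0.01873 × 84.2)
  = 0.1500 × 0.2066 = 0.03099 mg/L
Convert: 0.03099 mg/L × 1000 = 30.99 ng/mL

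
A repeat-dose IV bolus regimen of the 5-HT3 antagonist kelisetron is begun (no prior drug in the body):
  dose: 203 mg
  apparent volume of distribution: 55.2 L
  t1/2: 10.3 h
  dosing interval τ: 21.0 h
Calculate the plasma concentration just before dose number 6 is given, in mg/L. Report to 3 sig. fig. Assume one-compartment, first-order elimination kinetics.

1.18 mg/L

C₀ per dose = Dose / Vd = 203 / 55.2 = 3.678 mg/L
k = ln2 / t½ = 0.693147 / 10.3 = 0.06730 h⁻¹
Fraction remaining after one interval: r = e^(−kτ) = e^(−0.06730 × 21.0) = 0.2433
Before dose 6, 5 doses have been given (aged 1τ, 2τ, 3τ, 4τ, 5τ).
C_trough = C₀ × (r + r² + … + r^5) = C₀ × r(1−r^5)/(1−r)
        = 3.678 × 0.2433 × (1 − 0.0008525) / (1 − 0.2433) = 1.182 mg/L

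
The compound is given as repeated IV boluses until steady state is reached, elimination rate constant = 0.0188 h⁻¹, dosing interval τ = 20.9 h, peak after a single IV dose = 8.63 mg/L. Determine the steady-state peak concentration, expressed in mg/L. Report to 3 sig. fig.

e^(−kτ) = e^(−0.01880 × 20.9) = 0.6751
Accumulation ratio R = 1 / (1 − e^(−kτ)) = 1 / (1 − 0.6751) = 3.078
Steady-state peak = C₀ × R = 8.63 × 3.078 = 26.56 mg/L

26.6 mg/L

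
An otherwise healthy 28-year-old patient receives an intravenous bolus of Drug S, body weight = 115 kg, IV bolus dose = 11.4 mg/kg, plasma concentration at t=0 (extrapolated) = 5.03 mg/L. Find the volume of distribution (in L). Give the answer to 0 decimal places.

261 L

Dose = 11.4 × 115 = 1311 mg
Vd = Dose / C₀ = 1311 / 5.03 = 260.6 L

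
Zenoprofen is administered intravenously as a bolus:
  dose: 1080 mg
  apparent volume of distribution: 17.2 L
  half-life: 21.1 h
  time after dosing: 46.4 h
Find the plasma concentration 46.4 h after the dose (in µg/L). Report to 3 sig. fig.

13700 µg/L

C₀ = Dose / Vd = 1080 / 17.2 = 62.79 mg/L
k = ln2 / t½ = 0.693147 / 21.1 = 0.03285 h⁻¹
C = C₀ · e^(−k·t) = 62.79 × e^(−0.03285 × 46.4)
  = 62.79 × 0.2178 = 13.68 mg/L
Convert: 13.68 mg/L × 1000 = 13680 µg/L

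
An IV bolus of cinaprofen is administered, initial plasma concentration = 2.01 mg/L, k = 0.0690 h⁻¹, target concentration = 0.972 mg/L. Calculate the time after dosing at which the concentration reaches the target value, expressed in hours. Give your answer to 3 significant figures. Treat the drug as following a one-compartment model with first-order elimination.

10.5 h

t = ln(C₀ / C) / k = ln(2.010 / 0.972) / 0.06900
  = ln(2.068) / 0.06900 = 0.7266 / 0.06900 = 10.53 h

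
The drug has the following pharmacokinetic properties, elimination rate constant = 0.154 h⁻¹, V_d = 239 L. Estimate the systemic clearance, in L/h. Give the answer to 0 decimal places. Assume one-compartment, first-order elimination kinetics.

CL = k × Vd = 0.154 × 239 = 36.81 L/h

37 L/h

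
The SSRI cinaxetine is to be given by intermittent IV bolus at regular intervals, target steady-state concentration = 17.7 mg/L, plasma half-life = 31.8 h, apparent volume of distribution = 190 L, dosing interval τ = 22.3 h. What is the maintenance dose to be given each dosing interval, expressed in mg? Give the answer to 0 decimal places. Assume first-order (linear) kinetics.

k = ln2 / t½ = 0.693147 / 31.8 = 0.02180 h⁻¹
CL = k × Vd = 0.02180 × 190 = 4.142 L/h
At steady state, Dose/τ = Css × CL.
Dose = Css × CL × τ = 17.7 × 4.142 × 22.3 = 1635 mg

1635 mg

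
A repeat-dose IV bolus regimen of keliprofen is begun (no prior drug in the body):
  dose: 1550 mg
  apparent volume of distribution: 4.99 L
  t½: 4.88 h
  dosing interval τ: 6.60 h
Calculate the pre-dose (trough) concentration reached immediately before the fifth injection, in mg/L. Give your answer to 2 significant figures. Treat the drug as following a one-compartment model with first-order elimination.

C₀ per dose = Dose / Vd = 1550 / 4.99 = 310.6 mg/L
k = ln2 / t½ = 0.693147 / 4.88 = 0.1420 h⁻¹
Fraction remaining after one interval: r = e^(−kτ) = e^(−0.1420 × 6.60) = 0.3917
Before dose 5, 4 doses have been given (aged 1τ, 2τ, 3τ, 4τ).
C_trough = C₀ × (r + r² + … + r^4) = C₀ × r(1−r^4)/(1−r)
        = 310.6 × 0.3917 × (1 − 0.02354) / (1 − 0.3917) = 195.3 mg/L

200 mg/L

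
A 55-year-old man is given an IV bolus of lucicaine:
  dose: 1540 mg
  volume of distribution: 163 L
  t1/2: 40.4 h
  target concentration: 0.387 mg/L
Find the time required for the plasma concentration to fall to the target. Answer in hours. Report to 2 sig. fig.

C₀ = Dose / Vd = 1540 / 163 = 9.448 mg/L
k = ln2 / t½ = 0.693147 / 40.4 = 0.01716 h⁻¹
t = ln(C₀ / C) / k = ln(9.448 / 0.387) / 0.01716
  = ln(24.41) / 0.01716 = 3.195 / 0.01716 = 186.2 h

190 h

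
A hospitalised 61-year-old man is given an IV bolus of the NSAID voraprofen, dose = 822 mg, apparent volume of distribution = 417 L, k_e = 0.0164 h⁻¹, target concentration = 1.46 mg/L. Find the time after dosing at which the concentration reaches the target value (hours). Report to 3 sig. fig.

C₀ = Dose / Vd = 822.0 / 417 = 1.971 mg/L
t = ln(C₀ / C) / k = ln(1.971 / 1.46) / 0.01640
  = ln(1.350) / 0.01640 = 0.3001 / 0.01640 = 18.30 h

18.3 h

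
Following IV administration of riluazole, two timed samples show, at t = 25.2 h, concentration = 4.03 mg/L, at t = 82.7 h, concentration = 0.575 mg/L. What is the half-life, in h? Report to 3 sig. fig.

k = ln(C₁/C₂) / (t₂ − t₁) = ln(4.03/0.575) / (82.7 − 25.2)
  = 1.947 / 57.50 = 0.03386 h⁻¹
t½ = ln2 / k = 0.693147 / 0.03386 = 20.47 h

20.5 h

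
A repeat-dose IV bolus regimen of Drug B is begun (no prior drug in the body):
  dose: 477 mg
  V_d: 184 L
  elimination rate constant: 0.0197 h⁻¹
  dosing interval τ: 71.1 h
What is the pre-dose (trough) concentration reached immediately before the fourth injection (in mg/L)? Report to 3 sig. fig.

C₀ per dose = Dose / Vd = 477 / 184 = 2.592 mg/L
Fraction remaining after one interval: r = e^(−kτ) = e^(−0.01970 × 71.1) = 0.2464
Before dose 4, 3 doses have been given (aged 1τ, 2τ, 3τ).
C_trough = C₀ × (r + r² + … + r^3) = C₀ × r(1−r^3)/(1−r)
        = 2.592 × 0.2464 × (1 − 0.01496) / (1 − 0.2464) = 0.8348 mg/L

0.835 mg/L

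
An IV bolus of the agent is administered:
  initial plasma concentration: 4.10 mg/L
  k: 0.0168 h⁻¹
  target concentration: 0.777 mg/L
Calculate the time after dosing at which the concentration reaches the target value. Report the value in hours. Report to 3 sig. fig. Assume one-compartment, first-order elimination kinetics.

t = ln(C₀ / C) / k = ln(4.100 / 0.777) / 0.01680
  = ln(5.277) / 0.01680 = 1.663 / 0.01680 = 98.99 h

99.0 h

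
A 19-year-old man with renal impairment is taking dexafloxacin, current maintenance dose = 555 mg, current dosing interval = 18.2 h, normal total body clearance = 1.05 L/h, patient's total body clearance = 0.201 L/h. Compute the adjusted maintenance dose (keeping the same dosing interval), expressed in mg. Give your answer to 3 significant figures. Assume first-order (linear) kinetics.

106 mg

To keep the same average steady-state level, dosing rate must scale with clearance.
CL ratio = 0.201 / 1.05 = 0.1914
New dose (same interval) = 555 × 0.1914 = 106.2 mg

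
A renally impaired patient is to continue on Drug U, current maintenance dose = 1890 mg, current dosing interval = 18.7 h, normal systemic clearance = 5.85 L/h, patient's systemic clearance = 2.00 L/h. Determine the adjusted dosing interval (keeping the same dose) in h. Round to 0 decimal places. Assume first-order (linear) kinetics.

55 h

To keep the same average steady-state level, dosing rate must scale with clearance.
CL ratio = 2.00 / 5.85 = 0.3419
New interval (same dose) = 18.7 / 0.3419 = 54.69 h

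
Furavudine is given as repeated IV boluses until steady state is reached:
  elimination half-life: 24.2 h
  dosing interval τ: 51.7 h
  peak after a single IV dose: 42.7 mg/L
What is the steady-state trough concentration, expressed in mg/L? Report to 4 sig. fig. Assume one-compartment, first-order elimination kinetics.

k = ln2 / t½ = 0.693147 / 24.2 = 0.02864 h⁻¹
e^(−kτ) = e^(−0.02864 × 51.7) = 0.2275
Accumulation ratio R = 1 / (1 − e^(−kτ)) = 1 / (1 − 0.2275) = 1.294
Steady-state trough = C₀ × R × e^(−kτ) = 42.7 × 1.294 × 0.2275 = 12.57 mg/L

12.57 mg/L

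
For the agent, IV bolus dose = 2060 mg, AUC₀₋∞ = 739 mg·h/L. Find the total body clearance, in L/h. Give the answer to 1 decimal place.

CL = Dose / AUC = 2060 / 739 = 2.788 L/h

2.8 L/h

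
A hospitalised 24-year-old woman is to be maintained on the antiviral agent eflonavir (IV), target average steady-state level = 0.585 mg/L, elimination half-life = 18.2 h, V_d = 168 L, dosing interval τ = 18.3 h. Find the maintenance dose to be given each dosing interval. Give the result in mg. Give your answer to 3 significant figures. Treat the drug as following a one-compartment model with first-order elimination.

68.5 mg

k = ln2 / t½ = 0.693147 / 18.2 = 0.03809 h⁻¹
CL = k × Vd = 0.03809 × 168 = 6.399 L/h
At steady state, Dose/τ = Css × CL.
Dose = Css × CL × τ = 0.585 × 6.399 × 18.3 = 68.50 mg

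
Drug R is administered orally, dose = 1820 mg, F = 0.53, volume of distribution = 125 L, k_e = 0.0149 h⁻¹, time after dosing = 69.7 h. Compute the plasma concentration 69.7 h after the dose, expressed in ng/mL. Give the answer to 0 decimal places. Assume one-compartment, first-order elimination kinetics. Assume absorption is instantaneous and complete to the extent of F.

2732 ng/mL

Amount reaching circulation = F × Dose = 0.53 × 1820 = 964.6 mg
C₀ = F·Dose / Vd = 964.6 / 125 = 7.717 mg/L
C = C₀ · e^(−k·t) = 7.717 × e^(−0.01490 × 69.7)
  = 7.717 × 0.3540 = 2.732 mg/L
Convert: 2.732 mg/L × 1000 = 2732 ng/mL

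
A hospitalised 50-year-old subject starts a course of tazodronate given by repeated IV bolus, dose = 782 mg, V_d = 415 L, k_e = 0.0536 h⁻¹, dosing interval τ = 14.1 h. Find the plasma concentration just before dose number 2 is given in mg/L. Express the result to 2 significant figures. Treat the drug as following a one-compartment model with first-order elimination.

0.88 mg/L

C₀ per dose = Dose / Vd = 782 / 415 = 1.884 mg/L
Fraction remaining after one interval: r = e^(−kτ) = e^(−0.05360 × 14.1) = 0.4697
Before dose 2, 1 dose has been given (aged 1τ).
C_trough = C₀ × r = 1.884 × 0.4697 = 0.8849 mg/L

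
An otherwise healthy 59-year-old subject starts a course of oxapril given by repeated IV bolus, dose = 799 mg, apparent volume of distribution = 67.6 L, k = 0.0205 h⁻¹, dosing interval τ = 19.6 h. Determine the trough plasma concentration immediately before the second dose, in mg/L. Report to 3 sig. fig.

7.91 mg/L

C₀ per dose = Dose / Vd = 799 / 67.6 = 11.82 mg/L
Fraction remaining after one interval: r = e^(−kτ) = e^(−0.02050 × 19.6) = 0.6691
Before dose 2, 1 dose has been given (aged 1τ).
C_trough = C₀ × r = 11.82 × 0.6691 = 7.909 mg/L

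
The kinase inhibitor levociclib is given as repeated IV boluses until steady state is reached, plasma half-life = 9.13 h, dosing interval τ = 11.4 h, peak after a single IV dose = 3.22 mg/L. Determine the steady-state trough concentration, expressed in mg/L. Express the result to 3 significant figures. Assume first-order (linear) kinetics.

k = ln2 / t½ = 0.693147 / 9.13 = 0.07592 h⁻¹
e^(−kτ) = e^(−0.07592 × 11.4) = 0.4208
Accumulation ratio R = 1 / (1 − e^(−kτ)) = 1 / (1 − 0.4208) = 1.727
Steady-state trough = C₀ × R × e^(−kτ) = 3.22 × 1.727 × 0.4208 = 2.340 mg/L

2.34 mg/L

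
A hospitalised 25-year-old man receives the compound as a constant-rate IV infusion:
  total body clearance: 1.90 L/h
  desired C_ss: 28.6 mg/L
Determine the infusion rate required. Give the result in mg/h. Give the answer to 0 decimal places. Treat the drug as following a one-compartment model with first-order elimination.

At steady state, infusion rate R₀ = Css × CL = 28.6 × 1.900 = 54.34 mg/h

54 mg/h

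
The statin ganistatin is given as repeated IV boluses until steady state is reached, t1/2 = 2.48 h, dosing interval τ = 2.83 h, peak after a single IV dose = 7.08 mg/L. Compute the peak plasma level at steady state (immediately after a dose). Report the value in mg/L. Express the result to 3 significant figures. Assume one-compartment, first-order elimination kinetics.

k = ln2 / t½ = 0.693147 / 2.48 = 0.2795 h⁻¹
e^(−kτ) = e^(−0.2795 × 2.83) = 0.4534
Accumulation ratio R = 1 / (1 − e^(−kτ)) = 1 / (1 − 0.4534) = 1.829
Steady-state peak = C₀ × R = 7.08 × 1.829 = 12.95 mg/L

13.0 mg/L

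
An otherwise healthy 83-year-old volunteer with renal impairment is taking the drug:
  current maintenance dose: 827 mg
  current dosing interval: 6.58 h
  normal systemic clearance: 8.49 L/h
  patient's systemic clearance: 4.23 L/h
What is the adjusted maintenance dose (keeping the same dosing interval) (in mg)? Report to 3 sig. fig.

412 mg

To keep the same average steady-state level, dosing rate must scale with clearance.
CL ratio = 4.23 / 8.49 = 0.4982
New dose (same interval) = 827 × 0.4982 = 412.0 mg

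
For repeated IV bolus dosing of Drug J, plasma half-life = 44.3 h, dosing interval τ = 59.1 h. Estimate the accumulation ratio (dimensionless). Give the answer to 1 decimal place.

1.7

k = ln2 / t½ = 0.693147 / 44.3 = 0.01565 h⁻¹
e^(−kτ) = e^(−0.01565 × 59.1) = 0.3966
Accumulation ratio R = 1 / (1 − e^(−kτ)) = 1 / (1 − 0.3966) = 1.657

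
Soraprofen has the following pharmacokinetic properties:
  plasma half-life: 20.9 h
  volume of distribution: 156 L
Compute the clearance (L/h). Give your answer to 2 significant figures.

k = ln2 / t½ = 0.693147 / 20.9 = 0.03316 h⁻¹
CL = k × Vd = 0.03316 × 156 = 5.173 L/h

5.2 L/h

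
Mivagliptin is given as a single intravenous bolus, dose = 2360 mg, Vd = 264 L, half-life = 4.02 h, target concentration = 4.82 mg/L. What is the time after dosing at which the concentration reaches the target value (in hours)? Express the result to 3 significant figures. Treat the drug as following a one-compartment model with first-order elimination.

3.58 h

C₀ = Dose / Vd = 2360 / 264 = 8.939 mg/L
k = ln2 / t½ = 0.693147 / 4.02 = 0.1724 h⁻¹
t = ln(C₀ / C) / k = ln(8.939 / 4.82) / 0.1724
  = ln(1.855) / 0.1724 = 0.6179 / 0.1724 = 3.584 h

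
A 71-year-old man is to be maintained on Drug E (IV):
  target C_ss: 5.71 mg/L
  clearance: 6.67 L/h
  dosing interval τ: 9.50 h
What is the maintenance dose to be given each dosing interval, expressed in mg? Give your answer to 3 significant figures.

At steady state, Dose/τ = Css × CL.
Dose = Css × CL × τ = 5.71 × 6.670 × 9.50 = 361.8 mg

362 mg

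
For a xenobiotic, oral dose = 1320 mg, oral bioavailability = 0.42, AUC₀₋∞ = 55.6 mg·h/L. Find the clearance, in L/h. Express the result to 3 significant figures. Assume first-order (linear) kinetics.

9.97 L/h

CL = F·Dose / AUC = 0.42 × 1320 / 55.6 = 9.971 L/h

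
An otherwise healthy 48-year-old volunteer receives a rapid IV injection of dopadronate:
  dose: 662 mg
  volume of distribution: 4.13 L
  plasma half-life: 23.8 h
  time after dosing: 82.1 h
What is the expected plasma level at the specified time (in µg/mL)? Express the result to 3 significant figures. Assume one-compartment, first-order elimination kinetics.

14.7 µg/mL

C₀ = Dose / Vd = 662.0 / 4.13 = 160.3 mg/L
k = ln2 / t½ = 0.693147 / 23.8 = 0.02912 h⁻¹
C = C₀ · e^(−k·t) = 160.3 × e^(−0.02912 × 82.1)
  = 160.3 × 0.09156 = 14.68 mg/L
(14.68 mg/L = 14.68 µg/mL)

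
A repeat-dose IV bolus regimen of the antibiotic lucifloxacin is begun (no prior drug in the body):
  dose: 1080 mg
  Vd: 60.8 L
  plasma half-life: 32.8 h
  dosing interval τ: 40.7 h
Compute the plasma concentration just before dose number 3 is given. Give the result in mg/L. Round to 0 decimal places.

C₀ per dose = Dose / Vd = 1080 / 60.8 = 17.76 mg/L
k = ln2 / t½ = 0.693147 / 32.8 = 0.02113 h⁻¹
Fraction remaining after one interval: r = e^(−kτ) = e^(−0.02113 × 40.7) = 0.4232
Before dose 3, 2 doses have been given (aged 1τ, 2τ).
C_trough = C₀ × (r + r²) = 17.76 × (0.4232 + 0.1791) = 10.70 mg/L

11 mg/L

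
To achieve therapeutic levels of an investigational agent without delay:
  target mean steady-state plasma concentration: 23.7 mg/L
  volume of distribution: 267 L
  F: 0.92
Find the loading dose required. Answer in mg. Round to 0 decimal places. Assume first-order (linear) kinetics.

6878 mg

LD = Css × Vd / F = 23.7 × 267 / 0.92 = 6878 mg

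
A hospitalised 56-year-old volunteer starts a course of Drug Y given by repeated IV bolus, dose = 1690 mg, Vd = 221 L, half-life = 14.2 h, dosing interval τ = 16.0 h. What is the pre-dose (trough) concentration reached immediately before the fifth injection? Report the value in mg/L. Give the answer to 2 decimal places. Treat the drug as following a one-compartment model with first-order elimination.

6.18 mg/L

C₀ per dose = Dose / Vd = 1690 / 221 = 7.647 mg/L
k = ln2 / t½ = 0.693147 / 14.2 = 0.04881 h⁻¹
Fraction remaining after one interval: r = e^(−kτ) = e^(−0.04881 × 16.0) = 0.4580
Before dose 5, 4 doses have been given (aged 1τ, 2τ, 3τ, 4τ).
C_trough = C₀ × (r + r² + … + r^4) = C₀ × r(1−r^4)/(1−r)
        = 7.647 × 0.4580 × (1 − 0.04400) / (1 − 0.4580) = 6.178 mg/L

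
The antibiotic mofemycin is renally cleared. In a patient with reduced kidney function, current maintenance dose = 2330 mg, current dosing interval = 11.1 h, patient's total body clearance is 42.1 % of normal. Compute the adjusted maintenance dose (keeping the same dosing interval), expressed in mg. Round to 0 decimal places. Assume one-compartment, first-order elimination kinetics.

To keep the same average steady-state level, dosing rate must scale with clearance.
CL ratio = 42.1 / 100 = 0.4210
New dose (same interval) = 2330 × 0.4210 = 980.9 mg

981 mg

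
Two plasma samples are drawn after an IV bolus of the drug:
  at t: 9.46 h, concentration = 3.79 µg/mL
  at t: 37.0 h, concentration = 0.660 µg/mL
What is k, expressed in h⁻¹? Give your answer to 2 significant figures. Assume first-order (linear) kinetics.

0.063 h⁻¹

k = ln(C₁/C₂) / (t₂ − t₁) = ln(3.79/0.660) / (37.0 − 9.46)
  = 1.748 / 27.54 = 0.06347 h⁻¹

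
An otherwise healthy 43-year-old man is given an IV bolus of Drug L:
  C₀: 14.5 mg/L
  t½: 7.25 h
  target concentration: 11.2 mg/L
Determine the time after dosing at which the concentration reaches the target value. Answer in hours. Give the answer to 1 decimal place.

k = ln2 / t½ = 0.693147 / 7.25 = 0.09561 h⁻¹
t = ln(C₀ / C) / k = ln(14.50 / 11.2) / 0.09561
  = ln(1.295) / 0.09561 = 0.2585 / 0.09561 = 2.704 h

2.7 h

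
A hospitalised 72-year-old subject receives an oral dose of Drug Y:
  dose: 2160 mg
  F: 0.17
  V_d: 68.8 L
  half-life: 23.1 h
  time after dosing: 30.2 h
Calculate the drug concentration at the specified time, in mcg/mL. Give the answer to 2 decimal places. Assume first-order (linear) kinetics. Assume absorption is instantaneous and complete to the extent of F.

2.16 mcg/mL

Amount reaching circulation = F × Dose = 0.17 × 2160 = 367.2 mg
C₀ = F·Dose / Vd = 367.2 / 68.8 = 5.337 mg/L
k = ln2 / t½ = 0.693147 / 23.1 = 0.03001 h⁻¹
C = C₀ · e^(−k·t) = 5.337 × e^(−0.03001 × 30.2)
  = 5.337 × 0.4040 = 2.156 mg/L
(2.156 mg/L = 2.156 mcg/mL)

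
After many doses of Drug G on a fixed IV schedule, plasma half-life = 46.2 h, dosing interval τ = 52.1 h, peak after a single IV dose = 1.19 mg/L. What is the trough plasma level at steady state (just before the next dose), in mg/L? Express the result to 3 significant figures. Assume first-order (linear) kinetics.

k = ln2 / t½ = 0.693147 / 46.2 = 0.01500 h⁻¹
e^(−kτ) = e^(−0.01500 × 52.1) = 0.4577
Accumulation ratio R = 1 / (1 − e^(−kτ)) = 1 / (1 − 0.4577) = 1.844
Steady-state trough = C₀ × R × e^(−kτ) = 1.19 × 1.844 × 0.4577 = 1.004 mg/L

1.00 mg/L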